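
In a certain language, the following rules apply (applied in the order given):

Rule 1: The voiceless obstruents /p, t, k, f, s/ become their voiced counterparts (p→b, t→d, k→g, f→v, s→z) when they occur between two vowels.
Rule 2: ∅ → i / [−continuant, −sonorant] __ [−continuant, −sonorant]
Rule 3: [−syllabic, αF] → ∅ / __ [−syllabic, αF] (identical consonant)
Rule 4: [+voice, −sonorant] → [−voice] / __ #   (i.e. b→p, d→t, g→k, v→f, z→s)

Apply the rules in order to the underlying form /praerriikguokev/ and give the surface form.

praeriikiguogef

Rule 1 (intervocalic voicing): /k/ is a voiceless obstruent between vowels /o/ and /e/, so it voices to [g]. /praerriikguokev/ → praerriikguogev.
Rule 2 (stop-cluster i-epenthesis): /k/ and /g/ form a stop–stop cluster, so [i] is inserted between them. /praerriikguogev/ → praerriikiguogev.
Rule 3 (degemination): /rr/ is a geminate; the first /r/ deletes. /praerriikiguogev/ → praeriikiguogev.
Rule 4 (final devoicing): /v/ is a voiced obstruent in word-final position, so it devoices to [f]. /praeriikiguogev/ → praeriikiguogef.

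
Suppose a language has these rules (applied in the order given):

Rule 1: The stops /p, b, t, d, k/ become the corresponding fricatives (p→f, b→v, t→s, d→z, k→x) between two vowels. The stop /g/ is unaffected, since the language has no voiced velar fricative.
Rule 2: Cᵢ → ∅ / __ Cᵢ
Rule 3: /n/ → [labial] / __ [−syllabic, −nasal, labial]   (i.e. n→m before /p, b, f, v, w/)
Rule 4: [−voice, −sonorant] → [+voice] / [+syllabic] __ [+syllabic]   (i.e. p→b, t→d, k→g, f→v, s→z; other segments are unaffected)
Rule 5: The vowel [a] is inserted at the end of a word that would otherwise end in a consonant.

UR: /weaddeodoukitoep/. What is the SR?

Rule 1 (intervocalic spirantization): /d/ is a stop between vowels /o/ and /o/, so it spirantizes to the fricative [z]. /k/ is a stop between vowels /u/ and /i/, so it spirantizes to the fricative [x]. /t/ is a stop between vowels /i/ and /o/, so it spirantizes to the fricative [s]. /weaddeodoukitoep/ → weaddeozouxisoep.
Rule 2 (degemination): /dd/ is a geminate; the first /d/ deletes. /weaddeozouxisoep/ → weadeozouxisoep.
Rule 3 (nasal place assimilation): no segment meets the environment; /weadeozouxisoep/ is unchanged.
Rule 4 (intervocalic voicing): /s/ is a voiceless obstruent between vowels /i/ and /o/, so it voices to [z]. /weadeozouxisoep/ → weadeozouxizoep.
Rule 5 (final a-epenthesis): the form ends in the consonant /p/, so [a] is inserted word-finally. /weadeozouxizoep/ → weadeozouxizoepa.

weadeozouxizoepa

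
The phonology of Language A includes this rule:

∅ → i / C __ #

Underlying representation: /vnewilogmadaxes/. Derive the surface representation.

vnewilogmadaxesi

the form ends in the consonant /s/, so [i] is inserted word-finally.
Surface form: [vnewilogmadaxesi].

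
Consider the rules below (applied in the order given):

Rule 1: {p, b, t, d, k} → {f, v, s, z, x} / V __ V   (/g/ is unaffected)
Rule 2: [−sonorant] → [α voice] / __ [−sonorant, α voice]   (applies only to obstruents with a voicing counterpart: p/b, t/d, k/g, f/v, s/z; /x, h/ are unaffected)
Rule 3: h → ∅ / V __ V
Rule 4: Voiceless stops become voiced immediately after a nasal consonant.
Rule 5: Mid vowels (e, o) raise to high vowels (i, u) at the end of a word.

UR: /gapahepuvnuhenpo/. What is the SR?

gafaefuvnuenbu

Rule 1 (intervocalic spirantization): /p/ is a stop between vowels /a/ and /a/, so it spirantizes to the fricative [f]. /p/ is a stop between vowels /e/ and /u/, so it spirantizes to the fricative [f]. /gapahepuvnuhenpo/ → gafahefuvnuhenpo.
Rule 2 (regressive voicing assimilation): no segment meets the environment; /gafahefuvnuhenpo/ is unchanged.
Rule 3 (intervocalic h-deletion): /h/ occurs between vowels /a/ and /e/, so it deletes. /h/ occurs between vowels /u/ and /e/, so it deletes. /gafahefuvnuhenpo/ → gafaefuvnuenpo.
Rule 4 (post-nasal voicing): /p/ is a voiceless stop immediately after the nasal /n/, so it voices to [b]. /gafaefuvnuenpo/ → gafaefuvnuenbo.
Rule 5 (final vowel raising): /o/ is a mid vowel in word-final position, so it raises to [u]. /gafaefuvnuenbo/ → gafaefuvnuenbu.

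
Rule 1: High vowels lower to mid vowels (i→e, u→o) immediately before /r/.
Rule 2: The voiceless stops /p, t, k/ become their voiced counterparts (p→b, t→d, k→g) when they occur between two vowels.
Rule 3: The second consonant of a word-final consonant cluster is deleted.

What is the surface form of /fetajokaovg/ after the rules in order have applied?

Rule 1 (pre-rhotic lowering): no segment meets the environment; /fetajokaovg/ is unchanged.
Rule 2 (intervocalic voicing): /t/ is a voiceless stop between vowels /e/ and /a/, so it voices to [d]. /k/ is a voiceless stop between vowels /o/ and /a/, so it voices to [g]. /fetajokaovg/ → fedajogaovg.
Rule 3 (final cluster simplification): /g/ is the second consonant of a word-final cluster /vg/, so it deletes. /fedajogaovg/ → fedajogaov.

fedajogaov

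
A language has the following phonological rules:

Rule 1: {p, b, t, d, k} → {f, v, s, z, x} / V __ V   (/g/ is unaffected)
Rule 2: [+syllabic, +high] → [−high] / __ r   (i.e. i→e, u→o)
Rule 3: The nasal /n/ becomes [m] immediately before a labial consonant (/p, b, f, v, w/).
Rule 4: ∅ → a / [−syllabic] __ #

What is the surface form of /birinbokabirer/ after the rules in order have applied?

Rule 1 (intervocalic spirantization): /k/ is a stop between vowels /o/ and /a/, so it spirantizes to the fricative [x]. /b/ is a stop between vowels /a/ and /i/, so it spirantizes to the fricative [v]. /birinbokabirer/ → birinboxavirer.
Rule 2 (pre-rhotic lowering): /i/ is a high vowel immediately before /r/, so it lowers to [e]. /i/ is a high vowel immediately before /r/, so it lowers to [e]. /birinboxavirer/ → berinboxaverer.
Rule 3 (nasal place assimilation): /n/ precedes the labial consonant /b/, so it assimilates in place to [m]. /berinboxaverer/ → berimboxaverer.
Rule 4 (final a-epenthesis): the form ends in the consonant /r/, so [a] is inserted word-finally. /berimboxaverer/ → berimboxaverera.

berimboxaverera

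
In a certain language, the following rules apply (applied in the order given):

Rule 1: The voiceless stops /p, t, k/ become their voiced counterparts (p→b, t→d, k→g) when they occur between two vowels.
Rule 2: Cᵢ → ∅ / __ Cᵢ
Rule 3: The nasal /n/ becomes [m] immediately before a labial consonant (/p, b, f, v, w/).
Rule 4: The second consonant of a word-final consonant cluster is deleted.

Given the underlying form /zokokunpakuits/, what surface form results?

Rule 1 (intervocalic voicing): /k/ is a voiceless stop between vowels /o/ and /o/, so it voices to [g]. /k/ is a voiceless stop between vowels /o/ and /u/, so it voices to [g]. /k/ is a voiceless stop between vowels /a/ and /u/, so it voices to [g]. /zokokunpakuits/ → zogogunpaguits.
Rule 2 (degemination): no segment meets the environment; /zogogunpaguits/ is unchanged.
Rule 3 (nasal place assimilation): /n/ precedes the labial consonant /p/, so it assimilates in place to [m]. /zogogunpaguits/ → zogogumpaguits.
Rule 4 (final cluster simplification): /s/ is the second consonant of a word-final cluster /ts/, so it deletes. /zogogumpaguits/ → zogogumpaguit.

zogogumpaguit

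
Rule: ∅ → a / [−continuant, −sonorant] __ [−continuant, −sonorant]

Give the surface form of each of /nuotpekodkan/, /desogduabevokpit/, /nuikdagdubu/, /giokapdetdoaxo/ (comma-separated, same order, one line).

nuotapekodakan, desogaduabevokapit, nuikadagadubu, giokapadetadoaxo

/nuotpekodkan/: /t/ and /p/ form a stop–stop cluster, so [a] is inserted between them. /d/ and /k/ form a stop–stop cluster, so [a] is inserted between them. → [nuotapekodakan].
/desogduabevokpit/: /g/ and /d/ form a stop–stop cluster, so [a] is inserted between them. /k/ and /p/ form a stop–stop cluster, so [a] is inserted between them. → [desogaduabevokapit].
/nuikdagdubu/: /k/ and /d/ form a stop–stop cluster, so [a] is inserted between them. /g/ and /d/ form a stop–stop cluster, so [a] is inserted between them. → [nuikadagadubu].
/giokapdetdoaxo/: /p/ and /d/ form a stop–stop cluster, so [a] is inserted between them. /t/ and /d/ form a stop–stop cluster, so [a] is inserted between them. → [giokapadetadoaxo].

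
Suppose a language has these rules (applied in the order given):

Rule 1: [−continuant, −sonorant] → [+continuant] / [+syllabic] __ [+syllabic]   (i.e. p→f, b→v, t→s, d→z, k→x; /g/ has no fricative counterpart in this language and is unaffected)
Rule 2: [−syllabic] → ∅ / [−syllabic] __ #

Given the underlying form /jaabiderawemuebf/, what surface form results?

jaavizerawemueb

Rule 1 (intervocalic spirantization): /b/ is a stop between vowels /a/ and /i/, so it spirantizes to the fricative [v]. /d/ is a stop between vowels /i/ and /e/, so it spirantizes to the fricative [z]. /jaabiderawemuebf/ → jaavizerawemuebf.
Rule 2 (final cluster simplification): /f/ is the second consonant of a word-final cluster /bf/, so it deletes. /jaavizerawemuebf/ → jaavizerawemueb.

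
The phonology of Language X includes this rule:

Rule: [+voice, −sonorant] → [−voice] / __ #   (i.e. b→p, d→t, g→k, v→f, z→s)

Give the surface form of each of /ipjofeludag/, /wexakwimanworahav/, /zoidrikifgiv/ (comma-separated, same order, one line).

/ipjofeludag/: /g/ is a voiced obstruent in word-final position, so it devoices to [k]. → [ipjofeludak].
/wexakwimanworahav/: /v/ is a voiced obstruent in word-final position, so it devoices to [f]. → [wexakwimanworahaf].
/zoidrikifgiv/: /v/ is a voiced obstruent in word-final position, so it devoices to [f]. → [zoidrikifgif].

ipjofeludak, wexakwimanworahaf, zoidrikifgif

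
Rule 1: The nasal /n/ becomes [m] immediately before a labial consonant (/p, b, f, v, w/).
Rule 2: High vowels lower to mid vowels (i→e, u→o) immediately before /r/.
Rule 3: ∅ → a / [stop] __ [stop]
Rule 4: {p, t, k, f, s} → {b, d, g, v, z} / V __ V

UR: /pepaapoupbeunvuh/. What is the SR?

Rule 1 (nasal place assimilation): /n/ precedes the labial consonant /v/, so it assimilates in place to [m]. /pepaapoupbeunvuh/ → pepaapoupbeumvuh.
Rule 2 (pre-rhotic lowering): no segment meets the environment; /pepaapoupbeumvuh/ is unchanged.
Rule 3 (stop-cluster a-epenthesis): /p/ and /b/ form a stop–stop cluster, so [a] is inserted between them. /pepaapoupbeumvuh/ → pepaapoupabeumvuh.
Rule 4 (intervocalic voicing): /p/ is a voiceless obstruent between vowels /e/ and /a/, so it voices to [b]. /p/ is a voiceless obstruent between vowels /a/ and /o/, so it voices to [b]. /p/ is a voiceless obstruent between vowels /u/ and /a/, so it voices to [b]. /pepaapoupabeumvuh/ → pebaaboubabeumvuh.

pebaaboubabeumvuh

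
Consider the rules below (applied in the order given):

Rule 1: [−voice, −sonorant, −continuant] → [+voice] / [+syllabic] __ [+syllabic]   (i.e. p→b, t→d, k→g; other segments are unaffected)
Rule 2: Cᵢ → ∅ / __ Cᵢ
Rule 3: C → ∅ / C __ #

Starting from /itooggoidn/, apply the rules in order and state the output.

Rule 1 (intervocalic voicing): /t/ is a voiceless stop between vowels /i/ and /o/, so it voices to [d]. /itooggoidn/ → idooggoidn.
Rule 2 (degemination): /gg/ is a geminate; the first /g/ deletes. /idooggoidn/ → idoogoidn.
Rule 3 (final cluster simplification): /n/ is the second consonant of a word-final cluster /dn/, so it deletes. /idoogoidn/ → idoogoid.

idoogoid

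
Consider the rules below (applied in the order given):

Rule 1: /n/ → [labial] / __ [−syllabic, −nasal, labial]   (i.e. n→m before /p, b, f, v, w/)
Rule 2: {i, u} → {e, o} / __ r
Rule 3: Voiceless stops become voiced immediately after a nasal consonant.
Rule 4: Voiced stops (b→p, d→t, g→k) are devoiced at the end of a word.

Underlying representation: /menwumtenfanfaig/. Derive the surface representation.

memwumdemfamfaik

Rule 1 (nasal place assimilation): /n/ precedes the labial consonant /w/, so it assimilates in place to [m]. /n/ precedes the labial consonant /f/, so it assimilates in place to [m]. /n/ precedes the labial consonant /f/, so it assimilates in place to [m]. /menwumtenfanfaig/ → memwumtemfamfaig.
Rule 2 (pre-rhotic lowering): no segment meets the environment; /memwumtemfamfaig/ is unchanged.
Rule 3 (post-nasal voicing): /t/ is a voiceless stop immediately after the nasal /m/, so it voices to [d]. /memwumtemfamfaig/ → memwumdemfamfaig.
Rule 4 (final devoicing): /g/ is a voiced stop in word-final position, so it devoices to [k]. /memwumdemfamfaig/ → memwumdemfamfaik.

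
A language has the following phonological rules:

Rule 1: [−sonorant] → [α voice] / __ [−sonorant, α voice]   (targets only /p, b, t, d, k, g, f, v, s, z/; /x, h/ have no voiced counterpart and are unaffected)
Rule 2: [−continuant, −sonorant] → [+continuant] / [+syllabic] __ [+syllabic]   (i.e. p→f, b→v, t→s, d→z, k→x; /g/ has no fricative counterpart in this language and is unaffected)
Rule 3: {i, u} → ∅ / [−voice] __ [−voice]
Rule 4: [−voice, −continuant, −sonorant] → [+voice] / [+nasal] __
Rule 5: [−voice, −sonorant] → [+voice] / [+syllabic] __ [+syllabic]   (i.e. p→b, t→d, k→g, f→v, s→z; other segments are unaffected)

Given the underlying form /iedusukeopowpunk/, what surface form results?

Rule 1 (regressive voicing assimilation): no segment meets the environment; /iedusukeopowpunk/ is unchanged.
Rule 2 (intervocalic spirantization): /d/ is a stop between vowels /e/ and /u/, so it spirantizes to the fricative [z]. /k/ is a stop between vowels /u/ and /e/, so it spirantizes to the fricative [x]. /p/ is a stop between vowels /o/ and /o/, so it spirantizes to the fricative [f]. /iedusukeopowpunk/ → iezusuxeofowpunk.
Rule 3 (high vowel syncope): /u/ is a high vowel flanked by voiceless consonants /s/ and /x/, so it deletes. /iezusuxeofowpunk/ → iezusxeofowpunk.
Rule 4 (post-nasal voicing): /k/ is a voiceless stop immediately after the nasal /n/, so it voices to [g]. /iezusxeofowpunk/ → iezusxeofowpung.
Rule 5 (intervocalic voicing): /f/ is a voiceless obstruent between vowels /o/ and /o/, so it voices to [v]. /iezusxeofowpung/ → iezusxeovowpung.

iezusxeovowpung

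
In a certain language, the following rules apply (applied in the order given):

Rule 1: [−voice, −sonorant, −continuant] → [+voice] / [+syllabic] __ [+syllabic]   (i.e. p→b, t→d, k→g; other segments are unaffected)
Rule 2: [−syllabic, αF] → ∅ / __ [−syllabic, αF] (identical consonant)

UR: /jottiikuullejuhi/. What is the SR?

jotiiguulejuhi

Rule 1 (intervocalic voicing): /k/ is a voiceless stop between vowels /i/ and /u/, so it voices to [g]. /jottiikuullejuhi/ → jottiiguullejuhi.
Rule 2 (degemination): /tt/ is a geminate; the first /t/ deletes. /ll/ is a geminate; the first /l/ deletes. /jottiiguullejuhi/ → jotiiguulejuhi.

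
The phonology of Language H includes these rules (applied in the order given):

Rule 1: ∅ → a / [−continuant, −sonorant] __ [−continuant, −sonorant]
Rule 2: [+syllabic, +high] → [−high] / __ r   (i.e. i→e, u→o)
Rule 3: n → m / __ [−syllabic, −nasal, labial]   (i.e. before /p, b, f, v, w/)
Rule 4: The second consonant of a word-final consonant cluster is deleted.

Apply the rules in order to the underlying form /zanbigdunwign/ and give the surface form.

zambigadumwig

Rule 1 (stop-cluster a-epenthesis): /g/ and /d/ form a stop–stop cluster, so [a] is inserted between them. /zanbigdunwign/ → zanbigadunwign.
Rule 2 (pre-rhotic lowering): no segment meets the environment; /zanbigadunwign/ is unchanged.
Rule 3 (nasal place assimilation): /n/ precedes the labial consonant /b/, so it assimilates in place to [m]. /n/ precedes the labial consonant /w/, so it assimilates in place to [m]. /zanbigadunwign/ → zambigadumwign.
Rule 4 (final cluster simplification): /n/ is the second consonant of a word-final cluster /gn/, so it deletes. /zambigadumwign/ → zambigadumwig.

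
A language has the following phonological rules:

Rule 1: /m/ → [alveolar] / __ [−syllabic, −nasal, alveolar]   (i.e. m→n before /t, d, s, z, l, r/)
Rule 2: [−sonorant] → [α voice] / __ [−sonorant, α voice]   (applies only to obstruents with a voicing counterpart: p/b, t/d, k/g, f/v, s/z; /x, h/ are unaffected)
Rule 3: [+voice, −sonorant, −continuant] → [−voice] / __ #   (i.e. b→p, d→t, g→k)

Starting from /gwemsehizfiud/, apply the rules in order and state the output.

gwensehisfiut

Rule 1 (nasal place assimilation): /m/ precedes the alveolar consonant /s/, so it assimilates in place to [n]. /gwemsehizfiud/ → gwensehizfiud.
Rule 2 (regressive voicing assimilation): /z/ precedes the voiceless obstruent /f/, so it devoices to [s] by assimilation. /gwensehizfiud/ → gwensehisfiud.
Rule 3 (final devoicing): /d/ is a voiced stop in word-final position, so it devoices to [t]. /gwensehisfiud/ → gwensehisfiut.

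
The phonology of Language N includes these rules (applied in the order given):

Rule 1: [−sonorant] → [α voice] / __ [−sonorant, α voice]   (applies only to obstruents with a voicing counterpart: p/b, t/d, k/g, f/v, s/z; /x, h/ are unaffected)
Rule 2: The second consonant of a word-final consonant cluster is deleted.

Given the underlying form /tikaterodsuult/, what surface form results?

Rule 1 (regressive voicing assimilation): /d/ precedes the voiceless obstruent /s/, so it devoices to [t] by assimilation. /tikaterodsuult/ → tikaterotsuult.
Rule 2 (final cluster simplification): /t/ is the second consonant of a word-final cluster /lt/, so it deletes. /tikaterotsuult/ → tikaterotsuul.

tikaterotsuul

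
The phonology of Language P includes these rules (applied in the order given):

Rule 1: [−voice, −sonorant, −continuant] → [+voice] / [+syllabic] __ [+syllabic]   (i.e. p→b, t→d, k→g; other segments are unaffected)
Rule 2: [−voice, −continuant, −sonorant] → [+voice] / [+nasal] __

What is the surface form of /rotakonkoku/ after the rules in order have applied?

Rule 1 (intervocalic voicing): /t/ is a voiceless stop between vowels /o/ and /a/, so it voices to [d]. /k/ is a voiceless stop between vowels /a/ and /o/, so it voices to [g]. /k/ is a voiceless stop between vowels /o/ and /u/, so it voices to [g]. /rotakonkoku/ → rodagonkogu.
Rule 2 (post-nasal voicing): /k/ is a voiceless stop immediately after the nasal /n/, so it voices to [g]. /rodagonkogu/ → rodagongogu.

rodagongogu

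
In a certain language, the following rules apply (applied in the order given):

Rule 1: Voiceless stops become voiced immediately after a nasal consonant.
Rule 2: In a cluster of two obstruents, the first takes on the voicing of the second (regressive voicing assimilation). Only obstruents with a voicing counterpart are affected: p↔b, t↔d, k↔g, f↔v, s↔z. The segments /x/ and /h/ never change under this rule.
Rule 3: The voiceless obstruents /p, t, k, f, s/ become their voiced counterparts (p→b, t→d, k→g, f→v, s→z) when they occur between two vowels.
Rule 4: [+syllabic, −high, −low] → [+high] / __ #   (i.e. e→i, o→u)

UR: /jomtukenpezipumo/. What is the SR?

jomdugenbezibumu

Rule 1 (post-nasal voicing): /t/ is a voiceless stop immediately after the nasal /m/, so it voices to [d]. /p/ is a voiceless stop immediately after the nasal /n/, so it voices to [b]. /jomtukenpezipumo/ → jomdukenbezipumo.
Rule 2 (regressive voicing assimilation): no segment meets the environment; /jomdukenbezipumo/ is unchanged.
Rule 3 (intervocalic voicing): /k/ is a voiceless obstruent between vowels /u/ and /e/, so it voices to [g]. /p/ is a voiceless obstruent between vowels /i/ and /u/, so it voices to [b]. /jomdukenbezipumo/ → jomdugenbezibumo.
Rule 4 (final vowel raising): /o/ is a mid vowel in word-final position, so it raises to [u]. /jomdugenbezibumo/ → jomdugenbezibumu.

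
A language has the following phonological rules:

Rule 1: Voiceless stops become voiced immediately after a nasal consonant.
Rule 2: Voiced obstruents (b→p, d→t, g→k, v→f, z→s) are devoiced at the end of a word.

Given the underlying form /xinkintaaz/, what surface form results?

xingindaas

Rule 1 (post-nasal voicing): /k/ is a voiceless stop immediately after the nasal /n/, so it voices to [g]. /t/ is a voiceless stop immediately after the nasal /n/, so it voices to [d]. /xinkintaaz/ → xingindaaz.
Rule 2 (final devoicing): /z/ is a voiced obstruent in word-final position, so it devoices to [s]. /xingindaaz/ → xingindaas.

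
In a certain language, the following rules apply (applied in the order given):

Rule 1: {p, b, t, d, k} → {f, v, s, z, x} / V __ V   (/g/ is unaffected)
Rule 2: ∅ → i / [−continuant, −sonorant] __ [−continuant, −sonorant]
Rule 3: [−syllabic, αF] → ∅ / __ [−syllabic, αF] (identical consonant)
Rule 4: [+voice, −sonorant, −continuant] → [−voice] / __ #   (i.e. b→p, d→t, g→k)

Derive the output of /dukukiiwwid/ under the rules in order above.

Rule 1 (intervocalic spirantization): /k/ is a stop between vowels /u/ and /u/, so it spirantizes to the fricative [x]. /k/ is a stop between vowels /u/ and /i/, so it spirantizes to the fricative [x]. /dukukiiwwid/ → duxuxiiwwid.
Rule 2 (stop-cluster i-epenthesis): no segment meets the environment; /duxuxiiwwid/ is unchanged.
Rule 3 (degemination): /ww/ is a geminate; the first /w/ deletes. /duxuxiiwwid/ → duxuxiiwid.
Rule 4 (final devoicing): /d/ is a voiced stop in word-final position, so it devoices to [t]. /duxuxiiwid/ → duxuxiiwit.

duxuxiiwit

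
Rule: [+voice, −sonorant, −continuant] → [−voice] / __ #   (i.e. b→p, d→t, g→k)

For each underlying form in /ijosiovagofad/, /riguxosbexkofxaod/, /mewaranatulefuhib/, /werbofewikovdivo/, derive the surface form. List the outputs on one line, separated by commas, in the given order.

ijosiovagofat, riguxosbexkofxaot, mewaranatulefuhip, werbofewikovdivo

/ijosiovagofad/: /d/ is a voiced stop in word-final position, so it devoices to [t]. → [ijosiovagofat].
/riguxosbexkofxaod/: /d/ is a voiced stop in word-final position, so it devoices to [t]. → [riguxosbexkofxaot].
/mewaranatulefuhib/: /b/ is a voiced stop in word-final position, so it devoices to [p]. → [mewaranatulefuhip].
/werbofewikovdivo/: the rule's environment is not met; surfaces unchanged as [werbofewikovdivo].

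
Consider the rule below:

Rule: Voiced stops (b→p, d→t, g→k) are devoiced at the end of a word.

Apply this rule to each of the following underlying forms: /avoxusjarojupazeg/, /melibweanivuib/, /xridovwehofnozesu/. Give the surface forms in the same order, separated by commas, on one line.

/avoxusjarojupazeg/: /g/ is a voiced stop in word-final position, so it devoices to [k]. → [avoxusjarojupazek].
/melibweanivuib/: /b/ is a voiced stop in word-final position, so it devoices to [p]. → [melibweanivuip].
/xridovwehofnozesu/: the rule's environment is not met; surfaces unchanged as [xridovwehofnozesu].

avoxusjarojupazek, melibweanivuip, xridovwehofnozesu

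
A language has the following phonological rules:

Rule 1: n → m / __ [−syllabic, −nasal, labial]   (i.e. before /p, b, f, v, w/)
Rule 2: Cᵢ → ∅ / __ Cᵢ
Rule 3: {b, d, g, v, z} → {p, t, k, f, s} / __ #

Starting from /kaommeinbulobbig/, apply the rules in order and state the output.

Rule 1 (nasal place assimilation): /n/ precedes the labial consonant /b/, so it assimilates in place to [m]. /kaommeinbulobbig/ → kaommeimbulobbig.
Rule 2 (degemination): /mm/ is a geminate; the first /m/ deletes. /bb/ is a geminate; the first /b/ deletes. /kaommeimbulobbig/ → kaomeimbulobig.
Rule 3 (final devoicing): /g/ is a voiced obstruent in word-final position, so it devoices to [k]. /kaomeimbulobig/ → kaomeimbulobik.

kaomeimbulobik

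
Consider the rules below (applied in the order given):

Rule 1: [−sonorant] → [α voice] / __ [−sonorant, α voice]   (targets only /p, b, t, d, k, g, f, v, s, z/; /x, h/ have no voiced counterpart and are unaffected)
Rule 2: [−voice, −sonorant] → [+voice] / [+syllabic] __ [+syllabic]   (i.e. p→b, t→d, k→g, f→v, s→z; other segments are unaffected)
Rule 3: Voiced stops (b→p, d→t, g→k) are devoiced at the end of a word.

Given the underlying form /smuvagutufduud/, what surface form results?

smuvaguduvduut

Rule 1 (regressive voicing assimilation): /f/ precedes the voiced obstruent /d/, so it voices to [v] by assimilation. /smuvagutufduud/ → smuvagutuvduud.
Rule 2 (intervocalic voicing): /t/ is a voiceless obstruent between vowels /u/ and /u/, so it voices to [d]. /smuvagutuvduud/ → smuvaguduvduud.
Rule 3 (final devoicing): /d/ is a voiced stop in word-final position, so it devoices to [t]. /smuvaguduvduud/ → smuvaguduvduut.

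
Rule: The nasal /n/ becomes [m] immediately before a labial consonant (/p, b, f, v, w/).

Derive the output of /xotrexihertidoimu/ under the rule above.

xotrexihertidoimu

No segment of /xotrexihertidoimu/ meets the structural description of the rule, so the form surfaces unchanged.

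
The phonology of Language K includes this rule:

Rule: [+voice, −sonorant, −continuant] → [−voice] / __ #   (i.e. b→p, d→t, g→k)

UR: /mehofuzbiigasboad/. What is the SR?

Scanning /mehofuzbiigasboad/: /b/ at position 8 is not in the conditioning environment; /g/ at position 11 is not in the conditioning environment; /b/ at position 14 is not in the conditioning environment; /d/ is a voiced stop in word-final position, so it devoices to [t].
Result: [mehofuzbiigasboat].

mehofuzbiigasboat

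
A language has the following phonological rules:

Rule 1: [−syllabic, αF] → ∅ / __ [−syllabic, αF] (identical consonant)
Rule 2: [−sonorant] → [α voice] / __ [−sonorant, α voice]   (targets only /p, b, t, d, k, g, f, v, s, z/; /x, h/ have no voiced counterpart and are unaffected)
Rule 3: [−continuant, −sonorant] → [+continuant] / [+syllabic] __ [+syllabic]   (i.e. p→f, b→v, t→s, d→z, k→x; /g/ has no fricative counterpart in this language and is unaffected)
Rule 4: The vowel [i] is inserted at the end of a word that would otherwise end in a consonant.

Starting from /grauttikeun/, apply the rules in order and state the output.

Rule 1 (degemination): /tt/ is a geminate; the first /t/ deletes. /grauttikeun/ → grautikeun.
Rule 2 (regressive voicing assimilation): no segment meets the environment; /grautikeun/ is unchanged.
Rule 3 (intervocalic spirantization): /t/ is a stop between vowels /u/ and /i/, so it spirantizes to the fricative [s]. /k/ is a stop between vowels /i/ and /e/, so it spirantizes to the fricative [x]. /grautikeun/ → grausixeun.
Rule 4 (final i-epenthesis): the form ends in the consonant /n/, so [i] is inserted word-finally. /grausixeun/ → grausixeuni.

grausixeuni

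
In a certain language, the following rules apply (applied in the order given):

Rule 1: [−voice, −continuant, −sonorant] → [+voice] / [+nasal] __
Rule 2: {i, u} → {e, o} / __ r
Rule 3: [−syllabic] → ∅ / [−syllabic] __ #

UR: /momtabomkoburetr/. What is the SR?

Rule 1 (post-nasal voicing): /t/ is a voiceless stop immediately after the nasal /m/, so it voices to [d]. /k/ is a voiceless stop immediately after the nasal /m/, so it voices to [g]. /momtabomkoburetr/ → momdabomgoburetr.
Rule 2 (pre-rhotic lowering): /u/ is a high vowel immediately before /r/, so it lowers to [o]. /momdabomgoburetr/ → momdabomgoboretr.
Rule 3 (final cluster simplification): /r/ is the second consonant of a word-final cluster /tr/, so it deletes. /momdabomgoboretr/ → momdabomgoboret.

momdabomgoboret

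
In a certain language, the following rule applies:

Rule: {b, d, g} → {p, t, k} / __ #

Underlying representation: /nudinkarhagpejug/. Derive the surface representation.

nudinkarhagpejuk

Scanning /nudinkarhagpejug/: /d/ at position 3 is not in the conditioning environment; /g/ at position 11 is not in the conditioning environment; /g/ is a voiced stop in word-final position, so it devoices to [k].
Result: [nudinkarhagpejuk].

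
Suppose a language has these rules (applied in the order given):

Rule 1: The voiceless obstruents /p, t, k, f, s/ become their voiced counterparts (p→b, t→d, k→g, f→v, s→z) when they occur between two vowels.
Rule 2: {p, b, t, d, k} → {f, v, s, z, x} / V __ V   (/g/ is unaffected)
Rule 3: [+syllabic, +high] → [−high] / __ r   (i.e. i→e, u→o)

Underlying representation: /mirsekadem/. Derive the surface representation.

Rule 1 (intervocalic voicing): /k/ is a voiceless obstruent between vowels /e/ and /a/, so it voices to [g]. /mirsekadem/ → mirsegadem.
Rule 2 (intervocalic spirantization): /d/ is a stop between vowels /a/ and /e/, so it spirantizes to the fricative [z]. /mirsegadem/ → mirsegazem.
Rule 3 (pre-rhotic lowering): /i/ is a high vowel immediately before /r/, so it lowers to [e]. /mirsegazem/ → mersegazem.

mersegazem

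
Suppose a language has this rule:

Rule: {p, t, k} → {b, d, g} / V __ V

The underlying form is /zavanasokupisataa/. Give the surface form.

zavanasogubisadaa

/k/ is a voiceless stop between vowels /o/ and /u/, so it voices to [g].
/p/ is a voiceless stop between vowels /u/ and /i/, so it voices to [b].
/t/ is a voiceless stop between vowels /a/ and /a/, so it voices to [d].
Surface form: [zavanasogubisadaa].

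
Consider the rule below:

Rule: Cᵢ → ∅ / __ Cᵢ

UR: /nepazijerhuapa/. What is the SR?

nepazijerhuapa

No segment of /nepazijerhuapa/ meets the structural description of the rule, so the form surfaces unchanged.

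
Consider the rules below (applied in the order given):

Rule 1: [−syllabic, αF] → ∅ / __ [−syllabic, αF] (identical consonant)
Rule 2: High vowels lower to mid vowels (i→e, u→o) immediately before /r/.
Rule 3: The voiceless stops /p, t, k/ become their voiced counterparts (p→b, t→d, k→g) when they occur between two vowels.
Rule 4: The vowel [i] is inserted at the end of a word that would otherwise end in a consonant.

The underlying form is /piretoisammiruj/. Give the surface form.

Rule 1 (degemination): /mm/ is a geminate; the first /m/ deletes. /piretoisammiruj/ → piretoisamiruj.
Rule 2 (pre-rhotic lowering): /i/ is a high vowel immediately before /r/, so it lowers to [e]. /i/ is a high vowel immediately before /r/, so it lowers to [e]. /piretoisamiruj/ → peretoisameruj.
Rule 3 (intervocalic voicing): /t/ is a voiceless stop between vowels /e/ and /o/, so it voices to [d]. /peretoisameruj/ → peredoisameruj.
Rule 4 (final i-epenthesis): the form ends in the consonant /j/, so [i] is inserted word-finally. /peredoisameruj/ → peredoisameruji.

peredoisameruji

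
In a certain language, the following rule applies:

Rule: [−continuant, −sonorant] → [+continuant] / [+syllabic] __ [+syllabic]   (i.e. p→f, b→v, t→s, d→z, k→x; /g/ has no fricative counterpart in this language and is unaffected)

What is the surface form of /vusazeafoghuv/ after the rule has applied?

vusazeafoghuv

No segment of /vusazeafoghuv/ meets the structural description of the rule, so the form surfaces unchanged.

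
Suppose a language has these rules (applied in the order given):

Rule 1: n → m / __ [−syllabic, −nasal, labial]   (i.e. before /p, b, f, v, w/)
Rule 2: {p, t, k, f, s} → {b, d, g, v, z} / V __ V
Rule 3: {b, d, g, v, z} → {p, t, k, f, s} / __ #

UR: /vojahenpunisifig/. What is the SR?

vojahempunizivik

Rule 1 (nasal place assimilation): /n/ precedes the labial consonant /p/, so it assimilates in place to [m]. /vojahenpunisifig/ → vojahempunisifig.
Rule 2 (intervocalic voicing): /s/ is a voiceless obstruent between vowels /i/ and /i/, so it voices to [z]. /f/ is a voiceless obstruent between vowels /i/ and /i/, so it voices to [v]. /vojahempunisifig/ → vojahempunizivig.
Rule 3 (final devoicing): /g/ is a voiced obstruent in word-final position, so it devoices to [k]. /vojahempunizivig/ → vojahempunizivik.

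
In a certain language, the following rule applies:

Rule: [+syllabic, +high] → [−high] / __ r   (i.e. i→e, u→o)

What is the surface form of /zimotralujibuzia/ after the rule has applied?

zimotralujibuzia

No segment of /zimotralujibuzia/ meets the structural description of the rule, so the form surfaces unchanged.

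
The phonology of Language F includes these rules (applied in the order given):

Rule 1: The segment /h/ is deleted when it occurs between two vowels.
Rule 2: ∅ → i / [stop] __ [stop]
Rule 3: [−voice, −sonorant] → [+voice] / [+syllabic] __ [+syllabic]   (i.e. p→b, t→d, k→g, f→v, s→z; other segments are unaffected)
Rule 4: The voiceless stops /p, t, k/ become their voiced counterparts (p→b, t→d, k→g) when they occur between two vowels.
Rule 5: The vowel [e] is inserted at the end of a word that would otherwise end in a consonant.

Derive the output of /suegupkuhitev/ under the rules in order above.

suegubiguideve

Rule 1 (intervocalic h-deletion): /h/ occurs between vowels /u/ and /i/, so it deletes. /suegupkuhitev/ → suegupkuitev.
Rule 2 (stop-cluster i-epenthesis): /p/ and /k/ form a stop–stop cluster, so [i] is inserted between them. /suegupkuitev/ → suegupikuitev.
Rule 3 (intervocalic voicing): /p/ is a voiceless obstruent between vowels /u/ and /i/, so it voices to [b]. /k/ is a voiceless obstruent between vowels /i/ and /u/, so it voices to [g]. /t/ is a voiceless obstruent between vowels /i/ and /e/, so it voices to [d]. /suegupikuitev/ → suegubiguidev.
Rule 4 (intervocalic voicing): no segment meets the environment; /suegubiguidev/ is unchanged.
Rule 5 (final e-epenthesis): the form ends in the consonant /v/, so [e] is inserted word-finally. /suegubiguidev/ → suegubiguideve.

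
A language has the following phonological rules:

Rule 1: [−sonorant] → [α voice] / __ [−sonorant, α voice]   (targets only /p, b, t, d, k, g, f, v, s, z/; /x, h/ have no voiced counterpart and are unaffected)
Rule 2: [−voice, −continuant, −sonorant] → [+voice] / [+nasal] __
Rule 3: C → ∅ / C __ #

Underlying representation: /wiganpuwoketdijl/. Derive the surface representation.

Rule 1 (regressive voicing assimilation): /t/ precedes the voiced obstruent /d/, so it voices to [d] by assimilation. /wiganpuwoketdijl/ → wiganpuwokeddijl.
Rule 2 (post-nasal voicing): /p/ is a voiceless stop immediately after the nasal /n/, so it voices to [b]. /wiganpuwokeddijl/ → wiganbuwokeddijl.
Rule 3 (final cluster simplification): /l/ is the second consonant of a word-final cluster /jl/, so it deletes. /wiganbuwokeddijl/ → wiganbuwokeddij.

wiganbuwokeddij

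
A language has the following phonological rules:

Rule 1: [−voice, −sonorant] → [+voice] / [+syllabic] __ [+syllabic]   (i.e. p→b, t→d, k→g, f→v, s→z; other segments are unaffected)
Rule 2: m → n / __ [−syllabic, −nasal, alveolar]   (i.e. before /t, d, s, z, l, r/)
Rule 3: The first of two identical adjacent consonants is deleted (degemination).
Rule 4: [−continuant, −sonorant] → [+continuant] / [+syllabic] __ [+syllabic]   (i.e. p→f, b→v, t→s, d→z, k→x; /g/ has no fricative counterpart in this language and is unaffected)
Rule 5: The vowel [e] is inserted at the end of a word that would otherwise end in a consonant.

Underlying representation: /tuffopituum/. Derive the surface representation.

tufovizuume

Rule 1 (intervocalic voicing): /p/ is a voiceless obstruent between vowels /o/ and /i/, so it voices to [b]. /t/ is a voiceless obstruent between vowels /i/ and /u/, so it voices to [d]. /tuffopituum/ → tuffobiduum.
Rule 2 (nasal place assimilation): no segment meets the environment; /tuffobiduum/ is unchanged.
Rule 3 (degemination): /ff/ is a geminate; the first /f/ deletes. /tuffobiduum/ → tufobiduum.
Rule 4 (intervocalic spirantization): /b/ is a stop between vowels /o/ and /i/, so it spirantizes to the fricative [v]. /d/ is a stop between vowels /i/ and /u/, so it spirantizes to the fricative [z]. /tufobiduum/ → tufovizuum.
Rule 5 (final e-epenthesis): the form ends in the consonant /m/, so [e] is inserted word-finally. /tufovizuum/ → tufovizuume.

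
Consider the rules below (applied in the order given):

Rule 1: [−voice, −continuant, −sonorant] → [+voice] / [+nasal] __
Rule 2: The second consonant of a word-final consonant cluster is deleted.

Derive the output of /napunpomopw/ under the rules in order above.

napunbomop

Rule 1 (post-nasal voicing): /p/ is a voiceless stop immediately after the nasal /n/, so it voices to [b]. /napunpomopw/ → napunbomopw.
Rule 2 (final cluster simplification): /w/ is the second consonant of a word-final cluster /pw/, so it deletes. /napunbomopw/ → napunbomop.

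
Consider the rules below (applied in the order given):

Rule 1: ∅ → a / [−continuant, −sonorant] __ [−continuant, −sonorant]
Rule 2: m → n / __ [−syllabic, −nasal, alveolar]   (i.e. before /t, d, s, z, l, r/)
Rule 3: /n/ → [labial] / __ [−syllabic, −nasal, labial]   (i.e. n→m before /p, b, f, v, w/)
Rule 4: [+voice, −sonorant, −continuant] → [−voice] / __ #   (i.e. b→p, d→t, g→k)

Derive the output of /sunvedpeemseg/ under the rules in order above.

sumvedapeensek

Rule 1 (stop-cluster a-epenthesis): /d/ and /p/ form a stop–stop cluster, so [a] is inserted between them. /sunvedpeemseg/ → sunvedapeemseg.
Rule 2 (nasal place assimilation): /m/ precedes the alveolar consonant /s/, so it assimilates in place to [n]. /sunvedapeemseg/ → sunvedapeenseg.
Rule 3 (nasal place assimilation): /n/ precedes the labial consonant /v/, so it assimilates in place to [m]. /sunvedapeenseg/ → sumvedapeenseg.
Rule 4 (final devoicing): /g/ is a voiced stop in word-final position, so it devoices to [k]. /sumvedapeenseg/ → sumvedapeensek.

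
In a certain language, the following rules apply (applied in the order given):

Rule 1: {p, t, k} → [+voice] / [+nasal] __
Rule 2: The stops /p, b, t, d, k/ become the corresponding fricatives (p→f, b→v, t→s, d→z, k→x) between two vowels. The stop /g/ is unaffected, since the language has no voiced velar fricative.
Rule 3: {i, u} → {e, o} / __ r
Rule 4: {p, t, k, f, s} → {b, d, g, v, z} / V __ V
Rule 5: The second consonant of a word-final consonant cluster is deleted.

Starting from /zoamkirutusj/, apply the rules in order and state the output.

zoamgeruzus

Rule 1 (post-nasal voicing): /k/ is a voiceless stop immediately after the nasal /m/, so it voices to [g]. /zoamkirutusj/ → zoamgirutusj.
Rule 2 (intervocalic spirantization): /t/ is a stop between vowels /u/ and /u/, so it spirantizes to the fricative [s]. /zoamgirutusj/ → zoamgirususj.
Rule 3 (pre-rhotic lowering): /i/ is a high vowel immediately before /r/, so it lowers to [e]. /zoamgirususj/ → zoamgerususj.
Rule 4 (intervocalic voicing): /s/ is a voiceless obstruent between vowels /u/ and /u/, so it voices to [z]. /zoamgerususj/ → zoamgeruzusj.
Rule 5 (final cluster simplification): /j/ is the second consonant of a word-final cluster /sj/, so it deletes. /zoamgeruzusj/ → zoamgeruzus.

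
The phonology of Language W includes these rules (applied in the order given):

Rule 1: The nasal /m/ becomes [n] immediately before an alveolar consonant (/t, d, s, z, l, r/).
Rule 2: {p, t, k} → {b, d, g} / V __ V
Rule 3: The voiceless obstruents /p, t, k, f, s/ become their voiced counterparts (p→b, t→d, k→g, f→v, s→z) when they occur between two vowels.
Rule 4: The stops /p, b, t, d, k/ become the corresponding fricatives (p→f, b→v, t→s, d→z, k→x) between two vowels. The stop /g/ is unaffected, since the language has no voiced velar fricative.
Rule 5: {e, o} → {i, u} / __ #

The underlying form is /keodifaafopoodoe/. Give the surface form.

keozivaavovoozoi

Rule 1 (nasal place assimilation): no segment meets the environment; /keodifaafopoodoe/ is unchanged.
Rule 2 (intervocalic voicing): /p/ is a voiceless stop between vowels /o/ and /o/, so it voices to [b]. /keodifaafopoodoe/ → keodifaafoboodoe.
Rule 3 (intervocalic voicing): /f/ is a voiceless obstruent between vowels /i/ and /a/, so it voices to [v]. /f/ is a voiceless obstruent between vowels /a/ and /o/, so it voices to [v]. /keodifaafoboodoe/ → keodivaavoboodoe.
Rule 4 (intervocalic spirantization): /d/ is a stop between vowels /o/ and /i/, so it spirantizes to the fricative [z]. /b/ is a stop between vowels /o/ and /o/, so it spirantizes to the fricative [v]. /d/ is a stop between vowels /o/ and /o/, so it spirantizes to the fricative [z]. /keodivaavoboodoe/ → keozivaavovoozoe.
Rule 5 (final vowel raising): /e/ is a mid vowel in word-final position, so it raises to [i]. /keozivaavovoozoe/ → keozivaavovoozoi.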